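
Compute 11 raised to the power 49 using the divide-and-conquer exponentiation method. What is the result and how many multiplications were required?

Computing 11^49 by squaring (build up from 11^1; each line after the first costs one multiplication):

11^1 = 11
11^2 = (11^1)^2 = 11^2 = 121
11^3 = 11 * 11^2 = 11 * 121 = 1331
11^6 = (11^3)^2 = 1331^2 = 1771561
11^12 = (11^6)^2 = 1771561^2 = 3138428376721
11^24 = (11^12)^2 = 3138428376721^2 = 9849732675807611094711841
11^48 = (11^24)^2 = 9849732675807611094711841^2 = 97017233784872162402203715694511008214034825609281
11^49 = 11 * 11^48 = 11 * 97017233784872162402203715694511008214034825609281 = 1067189571633593786424240872639621090354383081702091

Result: 1067189571633593786424240872639621090354383081702091
Multiplications needed: 7 (7 lines after 11^1)

11^49 = 1067189571633593786424240872639621090354383081702091. Using exponentiation by squaring, this requires 7 multiplications. The key idea: if the exponent is even, square the half-power; if odd, multiply by the base once.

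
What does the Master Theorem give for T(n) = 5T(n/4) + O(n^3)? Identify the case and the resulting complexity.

Master Theorem for T(n) = 5T(n/4) + O(n^3):

a = 5, b = 4, c = 3
log_b(a) = log_4(5) = 1.1610

Case 3: c = 3 > log_4(5) = 1.1610
T(n) = O(n^3) = O(n^3)

For T(n) = 5T(n/4) + O(n^3): log_4(5) = 1.1610. This is Case 3 of the Master Theorem (c > log_b(a), work dominated by root), giving O(n^3).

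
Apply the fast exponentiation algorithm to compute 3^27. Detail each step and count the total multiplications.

Computing 3^27 by squaring (build up from 3^1; each line after the first costs one multiplication):

3^1 = 3
3^2 = (3^1)^2 = 3^2 = 9
3^3 = 3 * 3^2 = 3 * 9 = 27
3^6 = (3^3)^2 = 27^2 = 729
3^12 = (3^6)^2 = 729^2 = 531441
3^13 = 3 * 3^12 = 3 * 531441 = 1594323
3^26 = (3^13)^2 = 1594323^2 = 2541865828329
3^27 = 3 * 3^26 = 3 * 2541865828329 = 7625597484987

Result: 7625597484987
Multiplications needed: 7 (7 lines after 3^1)

3^27 = 7625597484987. Using exponentiation by squaring, this requires 7 multiplications. The key idea: if the exponent is even, square the half-power; if odd, multiply by the base once.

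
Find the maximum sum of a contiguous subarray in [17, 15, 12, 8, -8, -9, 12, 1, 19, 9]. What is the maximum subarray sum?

Using Kadane's algorithm on [17, 15, 12, 8, -8, -9, 12, 1, 19, 9]:

Scanning through the array:
Position 1 (value 15): max_ending_here = 32, max_so_far = 32
Position 2 (value 12): max_ending_here = 44, max_so_far = 44
Position 3 (value 8): max_ending_here = 52, max_so_far = 52
Position 4 (value -8): max_ending_here = 44, max_so_far = 52
Position 5 (value -9): max_ending_here = 35, max_so_far = 52
Position 6 (value 12): max_ending_here = 47, max_so_far = 52
Position 7 (value 1): max_ending_here = 48, max_so_far = 52
Position 8 (value 19): max_ending_here = 67, max_so_far = 67
Position 9 (value 9): max_ending_here = 76, max_so_far = 76

Maximum subarray: [17, 15, 12, 8, -8, -9, 12, 1, 19, 9]
Maximum sum: 76

The maximum subarray is [17, 15, 12, 8, -8, -9, 12, 1, 19, 9] with sum 76. This subarray runs from index 0 to index 9.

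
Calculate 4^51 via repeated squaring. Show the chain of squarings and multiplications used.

Computing 4^51 by squaring (build up from 4^1; each line after the first costs one multiplication):

4^1 = 4
4^2 = (4^1)^2 = 4^2 = 16
4^3 = 4 * 4^2 = 4 * 16 = 64
4^6 = (4^3)^2 = 64^2 = 4096
4^12 = (4^6)^2 = 4096^2 = 16777216
4^24 = (4^12)^2 = 16777216^2 = 281474976710656
4^25 = 4 * 4^24 = 4 * 281474976710656 = 1125899906842624
4^50 = (4^25)^2 = 1125899906842624^2 = 1267650600228229401496703205376
4^51 = 4 * 4^50 = 4 * 1267650600228229401496703205376 = 5070602400912917605986812821504

Result: 5070602400912917605986812821504
Multiplications needed: 8 (8 lines after 4^1)

4^51 = 5070602400912917605986812821504. Using exponentiation by squaring, this requires 8 multiplications. The key idea: if the exponent is even, square the half-power; if odd, multiply by the base once.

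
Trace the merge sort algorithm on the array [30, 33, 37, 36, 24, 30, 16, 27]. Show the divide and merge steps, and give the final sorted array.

Merge sort trace:

Split: [30, 33, 37, 36, 24, 30, 16, 27] -> [30, 33, 37, 36] and [24, 30, 16, 27]
  Split: [30, 33, 37, 36] -> [30, 33] and [37, 36]
    Split: [30, 33] -> [30] and [33]
    Merge: [30] + [33] -> [30, 33]
    Split: [37, 36] -> [37] and [36]
    Merge: [37] + [36] -> [36, 37]
  Merge: [30, 33] + [36, 37] -> [30, 33, 36, 37]
  Split: [24, 30, 16, 27] -> [24, 30] and [16, 27]
    Split: [24, 30] -> [24] and [30]
    Merge: [24] + [30] -> [24, 30]
    Split: [16, 27] -> [16] and [27]
    Merge: [16] + [27] -> [16, 27]
  Merge: [24, 30] + [16, 27] -> [16, 24, 27, 30]
Merge: [30, 33, 36, 37] + [16, 24, 27, 30] -> [16, 24, 27, 30, 30, 33, 36, 37]

Final sorted array: [16, 24, 27, 30, 30, 33, 36, 37]

The merge sort proceeds by recursively splitting the array and merging sorted halves.
After all merges, the sorted array is [16, 24, 27, 30, 30, 33, 36, 37].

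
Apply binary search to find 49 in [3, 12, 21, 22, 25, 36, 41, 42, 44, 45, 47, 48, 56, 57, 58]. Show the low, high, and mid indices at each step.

Binary search for 49 in [3, 12, 21, 22, 25, 36, 41, 42, 44, 45, 47, 48, 56, 57, 58]:

lo=0, hi=14, mid=7, arr[mid]=42 -> 42 < 49, search right half
lo=8, hi=14, mid=11, arr[mid]=48 -> 48 < 49, search right half
lo=12, hi=14, mid=13, arr[mid]=57 -> 57 > 49, search left half
lo=12, hi=12, mid=12, arr[mid]=56 -> 56 > 49, search left half
lo=12 > hi=11, target 49 not found

Binary search determines that 49 is not in the array after 4 comparisons. The search space was exhausted without finding the target.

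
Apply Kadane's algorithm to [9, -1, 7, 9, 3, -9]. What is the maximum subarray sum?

Using Kadane's algorithm on [9, -1, 7, 9, 3, -9]:

Scanning through the array:
Position 1 (value -1): max_ending_here = 8, max_so_far = 9
Position 2 (value 7): max_ending_here = 15, max_so_far = 15
Position 3 (value 9): max_ending_here = 24, max_so_far = 24
Position 4 (value 3): max_ending_here = 27, max_so_far = 27
Position 5 (value -9): max_ending_here = 18, max_so_far = 27

Maximum subarray: [9, -1, 7, 9, 3]
Maximum sum: 27

The maximum subarray is [9, -1, 7, 9, 3] with sum 27. This subarray runs from index 0 to index 4.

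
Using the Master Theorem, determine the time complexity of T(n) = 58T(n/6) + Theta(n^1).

Master Theorem for T(n) = 58T(n/6) + O(n^1):

a = 58, b = 6, c = 1
log_b(a) = log_6(58) = 2.2662

Case 1: c = 1 < log_6(58) = 2.2662
T(n) = O(n^(log_6 58))

For T(n) = 58T(n/6) + O(n^1): log_6(58) = 2.2662. This is Case 1 of the Master Theorem (c < log_b(a), work dominated by leaves), giving O(n^(log_6 58)).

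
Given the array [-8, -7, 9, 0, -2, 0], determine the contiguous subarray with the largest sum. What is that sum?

Using Kadane's algorithm on [-8, -7, 9, 0, -2, 0]:

Scanning through the array:
Position 1 (value -7): max_ending_here = -7, max_so_far = -7
Position 2 (value 9): max_ending_here = 9, max_so_far = 9
Position 3 (value 0): max_ending_here = 9, max_so_far = 9
Position 4 (value -2): max_ending_here = 7, max_so_far = 9
Position 5 (value 0): max_ending_here = 7, max_so_far = 9

Maximum subarray: [9]
Maximum sum: 9

The maximum subarray is [9] with sum 9. This subarray runs from index 2 to index 2.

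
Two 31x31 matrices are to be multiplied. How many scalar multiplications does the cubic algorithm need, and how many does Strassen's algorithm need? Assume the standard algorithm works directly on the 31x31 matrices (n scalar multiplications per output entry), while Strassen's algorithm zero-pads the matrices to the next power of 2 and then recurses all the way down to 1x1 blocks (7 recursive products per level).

Matrix multiplication for 31x31 matrices:

Strassen's algorithm requires power-of-2 dimensions. Pad 31x31 to 32x32 (next power of 2).

Standard algorithm: 31^3 = 29791 multiplications
Strassen's algorithm: 7^(log2(32)) = 7^5 = 16807 multiplications
Savings: 29791 - 16807 = 12984 multiplications

Standard: 29791 multiplications (31^3). Strassen: 16807 multiplications (7^5, after padding to 32x32). Strassen reduces 8 recursive multiplications to 7 at each level.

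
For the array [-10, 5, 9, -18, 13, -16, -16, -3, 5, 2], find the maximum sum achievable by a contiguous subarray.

Using Kadane's algorithm on [-10, 5, 9, -18, 13, -16, -16, -3, 5, 2]:

Scanning through the array:
Position 1 (value 5): max_ending_here = 5, max_so_far = 5
Position 2 (value 9): max_ending_here = 14, max_so_far = 14
Position 3 (value -18): max_ending_here = -4, max_so_far = 14
Position 4 (value 13): max_ending_here = 13, max_so_far = 14
Position 5 (value -16): max_ending_here = -3, max_so_far = 14
Position 6 (value -16): max_ending_here = -16, max_so_far = 14
Position 7 (value -3): max_ending_here = -3, max_so_far = 14
Position 8 (value 5): max_ending_here = 5, max_so_far = 14
Position 9 (value 2): max_ending_here = 7, max_so_far = 14

Maximum subarray: [5, 9]
Maximum sum: 14

The maximum subarray is [5, 9] with sum 14. This subarray runs from index 1 to index 2.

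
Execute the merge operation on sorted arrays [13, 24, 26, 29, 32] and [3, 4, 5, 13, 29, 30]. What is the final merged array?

Merging process:

Compare 13 vs 3: take 3 from right. Merged: [3]
Compare 13 vs 4: take 4 from right. Merged: [3, 4]
Compare 13 vs 5: take 5 from right. Merged: [3, 4, 5]
Compare 13 vs 13: take 13 from left. Merged: [3, 4, 5, 13]
Compare 24 vs 13: take 13 from right. Merged: [3, 4, 5, 13, 13]
Compare 24 vs 29: take 24 from left. Merged: [3, 4, 5, 13, 13, 24]
Compare 26 vs 29: take 26 from left. Merged: [3, 4, 5, 13, 13, 24, 26]
Compare 29 vs 29: take 29 from left. Merged: [3, 4, 5, 13, 13, 24, 26, 29]
Compare 32 vs 29: take 29 from right. Merged: [3, 4, 5, 13, 13, 24, 26, 29, 29]
Compare 32 vs 30: take 30 from right. Merged: [3, 4, 5, 13, 13, 24, 26, 29, 29, 30]
Append remaining from left: [32]. Merged: [3, 4, 5, 13, 13, 24, 26, 29, 29, 30, 32]

Final merged array: [3, 4, 5, 13, 13, 24, 26, 29, 29, 30, 32]
Total comparisons: 10

The merged array is [3, 4, 5, 13, 13, 24, 26, 29, 29, 30, 32], requiring 10 comparisons. The merge step runs in O(n) time where n is the total number of elements.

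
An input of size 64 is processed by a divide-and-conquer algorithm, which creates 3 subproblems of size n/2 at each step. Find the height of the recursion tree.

For divide and conquer with division factor 2:

Problem sizes at each level:
Level 0: 64
Level 1: 32
Level 2: 16
Level 3: 8
Level 4: 4
Level 5: 2
Level 6: 1

The root is level 0 and the size-1 base case is level 6 (the tree spans levels 0 through 6, i.e. 7 levels counting the root), so the depth is the number of divisions: log_2(64) = 6

The recursion tree depth is log_2(64) = 6. At each level, the problem size is divided by 2, so it takes 6 divisions to reduce to a base case of size 1. The algorithm makes 3 recursive calls at each level.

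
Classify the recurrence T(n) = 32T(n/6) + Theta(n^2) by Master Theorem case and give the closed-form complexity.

Master Theorem for T(n) = 32T(n/6) + O(n^2):

a = 32, b = 6, c = 2
log_b(a) = log_6(32) = 1.9343

Case 3: c = 2 > log_6(32) = 1.9343
T(n) = O(n^2) = O(n^2)

For T(n) = 32T(n/6) + O(n^2): log_6(32) = 1.9343. This is Case 3 of the Master Theorem (c > log_b(a), work dominated by root), giving O(n^2).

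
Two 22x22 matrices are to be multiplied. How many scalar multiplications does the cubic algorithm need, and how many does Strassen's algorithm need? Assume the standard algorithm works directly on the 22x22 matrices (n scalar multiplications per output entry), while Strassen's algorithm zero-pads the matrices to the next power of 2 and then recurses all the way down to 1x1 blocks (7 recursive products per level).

Matrix multiplication for 22x22 matrices:

Strassen's algorithm requires power-of-2 dimensions. Pad 22x22 to 32x32 (next power of 2).

Standard algorithm: 22^3 = 10648 multiplications
Strassen's algorithm: 7^(log2(32)) = 7^5 = 16807 multiplications
Difference: 10648 - 16807 = -6159 (Strassen uses MORE here due to padding overhead — for small or just-over-power-of-2 n, padding can outweigh the per-level savings)

Standard: 10648 multiplications (22^3). Strassen: 16807 multiplications (7^5, after padding to 32x32). Strassen reduces 8 recursive multiplications to 7 at each level.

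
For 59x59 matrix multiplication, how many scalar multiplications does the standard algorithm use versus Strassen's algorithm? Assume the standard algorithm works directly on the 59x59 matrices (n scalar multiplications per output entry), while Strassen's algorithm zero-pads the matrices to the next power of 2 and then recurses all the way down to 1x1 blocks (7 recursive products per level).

Matrix multiplication for 59x59 matrices:

Strassen's algorithm requires power-of-2 dimensions. Pad 59x59 to 64x64 (next power of 2).

Standard algorithm: 59^3 = 205379 multiplications
Strassen's algorithm: 7^(log2(64)) = 7^6 = 117649 multiplications
Savings: 205379 - 117649 = 87730 multiplications

Standard: 205379 multiplications (59^3). Strassen: 117649 multiplications (7^6, after padding to 64x64). Strassen reduces 8 recursive multiplications to 7 at each level.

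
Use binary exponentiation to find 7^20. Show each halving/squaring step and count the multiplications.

Computing 7^20 by squaring (build up from 7^1; each line after the first costs one multiplication):

7^1 = 7
7^2 = (7^1)^2 = 7^2 = 49
7^4 = (7^2)^2 = 49^2 = 2401
7^5 = 7 * 7^4 = 7 * 2401 = 16807
7^10 = (7^5)^2 = 16807^2 = 282475249
7^20 = (7^10)^2 = 282475249^2 = 79792266297612001

Result: 79792266297612001
Multiplications needed: 5 (5 lines after 7^1)

7^20 = 79792266297612001. Using exponentiation by squaring, this requires 5 multiplications. The key idea: if the exponent is even, square the half-power; if odd, multiply by the base once.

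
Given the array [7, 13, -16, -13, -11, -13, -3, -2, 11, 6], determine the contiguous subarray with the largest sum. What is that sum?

Using Kadane's algorithm on [7, 13, -16, -13, -11, -13, -3, -2, 11, 6]:

Scanning through the array:
Position 1 (value 13): max_ending_here = 20, max_so_far = 20
Position 2 (value -16): max_ending_here = 4, max_so_far = 20
Position 3 (value -13): max_ending_here = -9, max_so_far = 20
Position 4 (value -11): max_ending_here = -11, max_so_far = 20
Position 5 (value -13): max_ending_here = -13, max_so_far = 20
Position 6 (value -3): max_ending_here = -3, max_so_far = 20
Position 7 (value -2): max_ending_here = -2, max_so_far = 20
Position 8 (value 11): max_ending_here = 11, max_so_far = 20
Position 9 (value 6): max_ending_here = 17, max_so_far = 20

Maximum subarray: [7, 13]
Maximum sum: 20

The maximum subarray is [7, 13] with sum 20. This subarray runs from index 0 to index 1.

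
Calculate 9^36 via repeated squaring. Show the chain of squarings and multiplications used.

Computing 9^36 by squaring (build up from 9^1; each line after the first costs one multiplication):

9^1 = 9
9^2 = (9^1)^2 = 9^2 = 81
9^4 = (9^2)^2 = 81^2 = 6561
9^8 = (9^4)^2 = 6561^2 = 43046721
9^9 = 9 * 9^8 = 9 * 43046721 = 387420489
9^18 = (9^9)^2 = 387420489^2 = 150094635296999121
9^36 = (9^18)^2 = 150094635296999121^2 = 22528399544939174411840147874772641

Result: 22528399544939174411840147874772641
Multiplications needed: 6 (6 lines after 9^1)

9^36 = 22528399544939174411840147874772641. Using exponentiation by squaring, this requires 6 multiplications. The key idea: if the exponent is even, square the half-power; if odd, multiply by the base once.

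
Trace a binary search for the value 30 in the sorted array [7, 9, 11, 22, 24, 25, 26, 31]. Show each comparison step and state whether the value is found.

Binary search for 30 in [7, 9, 11, 22, 24, 25, 26, 31]:

lo=0, hi=7, mid=3, arr[mid]=22 -> 22 < 30, search right half
lo=4, hi=7, mid=5, arr[mid]=25 -> 25 < 30, search right half
lo=6, hi=7, mid=6, arr[mid]=26 -> 26 < 30, search right half
lo=7, hi=7, mid=7, arr[mid]=31 -> 31 > 30, search left half
lo=7 > hi=6, target 30 not found

Binary search determines that 30 is not in the array after 4 comparisons. The search space was exhausted without finding the target.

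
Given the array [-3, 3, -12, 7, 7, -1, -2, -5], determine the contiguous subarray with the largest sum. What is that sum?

Using Kadane's algorithm on [-3, 3, -12, 7, 7, -1, -2, -5]:

Scanning through the array:
Position 1 (value 3): max_ending_here = 3, max_so_far = 3
Position 2 (value -12): max_ending_here = -9, max_so_far = 3
Position 3 (value 7): max_ending_here = 7, max_so_far = 7
Position 4 (value 7): max_ending_here = 14, max_so_far = 14
Position 5 (value -1): max_ending_here = 13, max_so_far = 14
Position 6 (value -2): max_ending_here = 11, max_so_far = 14
Position 7 (value -5): max_ending_here = 6, max_so_far = 14

Maximum subarray: [7, 7]
Maximum sum: 14

The maximum subarray is [7, 7] with sum 14. This subarray runs from index 3 to index 4.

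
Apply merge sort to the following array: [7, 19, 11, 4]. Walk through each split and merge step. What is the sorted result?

Merge sort trace:

Split: [7, 19, 11, 4] -> [7, 19] and [11, 4]
  Split: [7, 19] -> [7] and [19]
  Merge: [7] + [19] -> [7, 19]
  Split: [11, 4] -> [11] and [4]
  Merge: [11] + [4] -> [4, 11]
Merge: [7, 19] + [4, 11] -> [4, 7, 11, 19]

Final sorted array: [4, 7, 11, 19]

The merge sort proceeds by recursively splitting the array and merging sorted halves.
After all merges, the sorted array is [4, 7, 11, 19].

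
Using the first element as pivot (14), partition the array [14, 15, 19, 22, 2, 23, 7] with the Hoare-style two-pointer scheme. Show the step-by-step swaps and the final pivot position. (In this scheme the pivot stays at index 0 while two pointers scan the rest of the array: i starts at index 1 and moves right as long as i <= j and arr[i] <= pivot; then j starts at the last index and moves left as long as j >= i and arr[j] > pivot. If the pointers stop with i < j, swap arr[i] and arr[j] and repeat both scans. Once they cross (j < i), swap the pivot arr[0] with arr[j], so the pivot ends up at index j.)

Hoare-style two-pointer partition with pivot = 14:

Initial array: [14, 15, 19, 22, 2, 23, 7]

Pointers start at i = 1, j = 6.
i stops at index 1 (arr[1]=15 > 14), j stops at index 6 (arr[6]=7 <= 14): swap arr[1] and arr[6], array becomes [14, 7, 19, 22, 2, 23, 15]
i stops at index 2 (arr[2]=19 > 14), j stops at index 4 (arr[4]=2 <= 14): swap arr[2] and arr[4], array becomes [14, 7, 2, 22, 19, 23, 15]
i ends at 3, j ends at 2: the pointers have crossed (j < i), so scanning stops.

Swap pivot arr[0] with arr[2] to place pivot at position 2: [2, 7, 14, 22, 19, 23, 15]
Pivot position: 2

After partitioning with pivot 14, the array becomes [2, 7, 14, 22, 19, 23, 15]. The pivot is placed at index 2. All elements to the left of the pivot are <= 14, and all elements to the right are > 14.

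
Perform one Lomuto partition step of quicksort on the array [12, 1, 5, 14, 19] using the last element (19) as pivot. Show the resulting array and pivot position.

Lomuto partition with pivot = 19:

Initial array: [12, 1, 5, 14, 19]

arr[0]=12 <= 19: swap with position 0, array becomes [12, 1, 5, 14, 19]
arr[1]=1 <= 19: swap with position 1, array becomes [12, 1, 5, 14, 19]
arr[2]=5 <= 19: swap with position 2, array becomes [12, 1, 5, 14, 19]
arr[3]=14 <= 19: swap with position 3, array becomes [12, 1, 5, 14, 19]

Place pivot at position 4: [12, 1, 5, 14, 19]
Pivot position: 4

After partitioning with pivot 19, the array becomes [12, 1, 5, 14, 19]. The pivot is placed at index 4. All elements to the left of the pivot are <= 19, and all elements to the right are > 19.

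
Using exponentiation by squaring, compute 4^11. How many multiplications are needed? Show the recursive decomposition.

Computing 4^11 by squaring (build up from 4^1; each line after the first costs one multiplication):

4^1 = 4
4^2 = (4^1)^2 = 4^2 = 16
4^4 = (4^2)^2 = 16^2 = 256
4^5 = 4 * 4^4 = 4 * 256 = 1024
4^10 = (4^5)^2 = 1024^2 = 1048576
4^11 = 4 * 4^10 = 4 * 1048576 = 4194304

Result: 4194304
Multiplications needed: 5 (5 lines after 4^1)

4^11 = 4194304. Using exponentiation by squaring, this requires 5 multiplications. The key idea: if the exponent is even, square the half-power; if odd, multiply by the base once.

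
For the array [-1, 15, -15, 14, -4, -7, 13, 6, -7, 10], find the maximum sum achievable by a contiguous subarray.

Using Kadane's algorithm on [-1, 15, -15, 14, -4, -7, 13, 6, -7, 10]:

Scanning through the array:
Position 1 (value 15): max_ending_here = 15, max_so_far = 15
Position 2 (value -15): max_ending_here = 0, max_so_far = 15
Position 3 (value 14): max_ending_here = 14, max_so_far = 15
Position 4 (value -4): max_ending_here = 10, max_so_far = 15
Position 5 (value -7): max_ending_here = 3, max_so_far = 15
Position 6 (value 13): max_ending_here = 16, max_so_far = 16
Position 7 (value 6): max_ending_here = 22, max_so_far = 22
Position 8 (value -7): max_ending_here = 15, max_so_far = 22
Position 9 (value 10): max_ending_here = 25, max_so_far = 25

Maximum subarray: [15, -15, 14, -4, -7, 13, 6, -7, 10]
Maximum sum: 25

The maximum subarray is [15, -15, 14, -4, -7, 13, 6, -7, 10] with sum 25. This subarray runs from index 1 to index 9.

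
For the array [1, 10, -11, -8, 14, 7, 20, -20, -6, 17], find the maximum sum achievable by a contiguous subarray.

Using Kadane's algorithm on [1, 10, -11, -8, 14, 7, 20, -20, -6, 17]:

Scanning through the array:
Position 1 (value 10): max_ending_here = 11, max_so_far = 11
Position 2 (value -11): max_ending_here = 0, max_so_far = 11
Position 3 (value -8): max_ending_here = -8, max_so_far = 11
Position 4 (value 14): max_ending_here = 14, max_so_far = 14
Position 5 (value 7): max_ending_here = 21, max_so_far = 21
Position 6 (value 20): max_ending_here = 41, max_so_far = 41
Position 7 (value -20): max_ending_here = 21, max_so_far = 41
Position 8 (value -6): max_ending_here = 15, max_so_far = 41
Position 9 (value 17): max_ending_here = 32, max_so_far = 41

Maximum subarray: [14, 7, 20]
Maximum sum: 41

The maximum subarray is [14, 7, 20] with sum 41. This subarray runs from index 4 to index 6.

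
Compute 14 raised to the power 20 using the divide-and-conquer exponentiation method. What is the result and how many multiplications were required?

Computing 14^20 by squaring (build up from 14^1; each line after the first costs one multiplication):

14^1 = 14
14^2 = (14^1)^2 = 14^2 = 196
14^4 = (14^2)^2 = 196^2 = 38416
14^5 = 14 * 14^4 = 14 * 38416 = 537824
14^10 = (14^5)^2 = 537824^2 = 289254654976
14^20 = (14^10)^2 = 289254654976^2 = 83668255425284801560576

Result: 83668255425284801560576
Multiplications needed: 5 (5 lines after 14^1)

14^20 = 83668255425284801560576. Using exponentiation by squaring, this requires 5 multiplications. The key idea: if the exponent is even, square the half-power; if odd, multiply by the base once.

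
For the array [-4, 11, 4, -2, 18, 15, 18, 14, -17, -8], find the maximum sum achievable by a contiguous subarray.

Using Kadane's algorithm on [-4, 11, 4, -2, 18, 15, 18, 14, -17, -8]:

Scanning through the array:
Position 1 (value 11): max_ending_here = 11, max_so_far = 11
Position 2 (value 4): max_ending_here = 15, max_so_far = 15
Position 3 (value -2): max_ending_here = 13, max_so_far = 15
Position 4 (value 18): max_ending_here = 31, max_so_far = 31
Position 5 (value 15): max_ending_here = 46, max_so_far = 46
Position 6 (value 18): max_ending_here = 64, max_so_far = 64
Position 7 (value 14): max_ending_here = 78, max_so_far = 78
Position 8 (value -17): max_ending_here = 61, max_so_far = 78
Position 9 (value -8): max_ending_here = 53, max_so_far = 78

Maximum subarray: [11, 4, -2, 18, 15, 18, 14]
Maximum sum: 78

The maximum subarray is [11, 4, -2, 18, 15, 18, 14] with sum 78. This subarray runs from index 1 to index 7.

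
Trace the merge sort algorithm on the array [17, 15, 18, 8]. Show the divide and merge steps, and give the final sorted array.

Merge sort trace:

Split: [17, 15, 18, 8] -> [17, 15] and [18, 8]
  Split: [17, 15] -> [17] and [15]
  Merge: [17] + [15] -> [15, 17]
  Split: [18, 8] -> [18] and [8]
  Merge: [18] + [8] -> [8, 18]
Merge: [15, 17] + [8, 18] -> [8, 15, 17, 18]

Final sorted array: [8, 15, 17, 18]

The merge sort proceeds by recursively splitting the array and merging sorted halves.
After all merges, the sorted array is [8, 15, 17, 18].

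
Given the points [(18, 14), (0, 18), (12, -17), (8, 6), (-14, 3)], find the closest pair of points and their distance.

Computing all pairwise distances among 5 points:

d((18, 14), (0, 18)) = 18.4391
d((18, 14), (12, -17)) = 31.5753
d((18, 14), (8, 6)) = 12.8062 <-- minimum
d((18, 14), (-14, 3)) = 33.8378
d((0, 18), (12, -17)) = 37.0
d((0, 18), (8, 6)) = 14.4222
d((0, 18), (-14, 3)) = 20.5183
d((12, -17), (8, 6)) = 23.3452
d((12, -17), (-14, 3)) = 32.8024
d((8, 6), (-14, 3)) = 22.2036

Closest pair: (18, 14) and (8, 6) with distance 12.8062

The closest pair is (18, 14) and (8, 6) with Euclidean distance 12.8062. For 5 points, brute-force pairwise comparison is shown above. For large n, the divide-and-conquer algorithm (sort by x, recurse on halves, check the dividing strip) achieves O(n log n).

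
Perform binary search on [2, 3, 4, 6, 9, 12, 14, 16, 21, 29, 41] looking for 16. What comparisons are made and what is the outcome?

Binary search for 16 in [2, 3, 4, 6, 9, 12, 14, 16, 21, 29, 41]:

lo=0, hi=10, mid=5, arr[mid]=12 -> 12 < 16, search right half
lo=6, hi=10, mid=8, arr[mid]=21 -> 21 > 16, search left half
lo=6, hi=7, mid=6, arr[mid]=14 -> 14 < 16, search right half
lo=7, hi=7, mid=7, arr[mid]=16 -> Found target at index 7!

Binary search finds 16 at index 7 after 4 comparisons. The search repeatedly halves the search space by comparing with the middle element.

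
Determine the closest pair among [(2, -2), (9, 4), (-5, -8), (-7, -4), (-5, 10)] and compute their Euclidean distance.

Computing all pairwise distances among 5 points:

d((2, -2), (9, 4)) = 9.2195
d((2, -2), (-5, -8)) = 9.2195
d((2, -2), (-7, -4)) = 9.2195
d((2, -2), (-5, 10)) = 13.8924
d((9, 4), (-5, -8)) = 18.4391
d((9, 4), (-7, -4)) = 17.8885
d((9, 4), (-5, 10)) = 15.2315
d((-5, -8), (-7, -4)) = 4.4721 <-- minimum
d((-5, -8), (-5, 10)) = 18.0
d((-7, -4), (-5, 10)) = 14.1421

Closest pair: (-5, -8) and (-7, -4) with distance 4.4721

The closest pair is (-5, -8) and (-7, -4) with Euclidean distance 4.4721. For 5 points, brute-force pairwise comparison is shown above. For large n, the divide-and-conquer algorithm (sort by x, recurse on halves, check the dividing strip) achieves O(n log n).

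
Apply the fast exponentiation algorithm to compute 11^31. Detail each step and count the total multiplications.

Computing 11^31 by squaring (build up from 11^1; each line after the first costs one multiplication):

11^1 = 11
11^2 = (11^1)^2 = 11^2 = 121
11^3 = 11 * 11^2 = 11 * 121 = 1331
11^6 = (11^3)^2 = 1331^2 = 1771561
11^7 = 11 * 11^6 = 11 * 1771561 = 19487171
11^14 = (11^7)^2 = 19487171^2 = 379749833583241
11^15 = 11 * 11^14 = 11 * 379749833583241 = 4177248169415651
11^30 = (11^15)^2 = 4177248169415651^2 = 17449402268886407318558803753801
11^31 = 11 * 11^30 = 11 * 17449402268886407318558803753801 = 191943424957750480504146841291811

Result: 191943424957750480504146841291811
Multiplications needed: 8 (8 lines after 11^1)

11^31 = 191943424957750480504146841291811. Using exponentiation by squaring, this requires 8 multiplications. The key idea: if the exponent is even, square the half-power; if odd, multiply by the base once.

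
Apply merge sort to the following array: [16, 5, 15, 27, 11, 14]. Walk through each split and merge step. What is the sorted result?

Merge sort trace:

Split: [16, 5, 15, 27, 11, 14] -> [16, 5, 15] and [27, 11, 14]
  Split: [16, 5, 15] -> [16] and [5, 15]
    Split: [5, 15] -> [5] and [15]
    Merge: [5] + [15] -> [5, 15]
  Merge: [16] + [5, 15] -> [5, 15, 16]
  Split: [27, 11, 14] -> [27] and [11, 14]
    Split: [11, 14] -> [11] and [14]
    Merge: [11] + [14] -> [11, 14]
  Merge: [27] + [11, 14] -> [11, 14, 27]
Merge: [5, 15, 16] + [11, 14, 27] -> [5, 11, 14, 15, 16, 27]

Final sorted array: [5, 11, 14, 15, 16, 27]

The merge sort proceeds by recursively splitting the array and merging sorted halves.
After all merges, the sorted array is [5, 11, 14, 15, 16, 27].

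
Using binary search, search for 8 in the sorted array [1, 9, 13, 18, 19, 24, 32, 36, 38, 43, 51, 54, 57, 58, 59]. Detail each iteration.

Binary search for 8 in [1, 9, 13, 18, 19, 24, 32, 36, 38, 43, 51, 54, 57, 58, 59]:

lo=0, hi=14, mid=7, arr[mid]=36 -> 36 > 8, search left half
lo=0, hi=6, mid=3, arr[mid]=18 -> 18 > 8, search left half
lo=0, hi=2, mid=1, arr[mid]=9 -> 9 > 8, search left half
lo=0, hi=0, mid=0, arr[mid]=1 -> 1 < 8, search right half
lo=1 > hi=0, target 8 not found

Binary search determines that 8 is not in the array after 4 comparisons. The search space was exhausted without finding the target.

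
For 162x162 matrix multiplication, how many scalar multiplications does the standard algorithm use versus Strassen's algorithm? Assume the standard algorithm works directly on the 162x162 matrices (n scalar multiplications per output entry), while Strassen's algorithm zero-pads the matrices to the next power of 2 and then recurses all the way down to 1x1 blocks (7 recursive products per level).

Matrix multiplication for 162x162 matrices:

Strassen's algorithm requires power-of-2 dimensions. Pad 162x162 to 256x256 (next power of 2).

Standard algorithm: 162^3 = 4251528 multiplications
Strassen's algorithm: 7^(log2(256)) = 7^8 = 5764801 multiplications
Difference: 4251528 - 5764801 = -1513273 (Strassen uses MORE here due to padding overhead — for small or just-over-power-of-2 n, padding can outweigh the per-level savings)

Standard: 4251528 multiplications (162^3). Strassen: 5764801 multiplications (7^8, after padding to 256x256). Strassen reduces 8 recursive multiplications to 7 at each level.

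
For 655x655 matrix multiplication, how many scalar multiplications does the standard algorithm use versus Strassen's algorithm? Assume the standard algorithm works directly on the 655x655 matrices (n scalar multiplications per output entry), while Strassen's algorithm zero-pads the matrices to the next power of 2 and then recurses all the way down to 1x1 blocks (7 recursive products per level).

Matrix multiplication for 655x655 matrices:

Strassen's algorithm requires power-of-2 dimensions. Pad 655x655 to 1024x1024 (next power of 2).

Standard algorithm: 655^3 = 281011375 multiplications
Strassen's algorithm: 7^(log2(1024)) = 7^10 = 282475249 multiplications
Difference: 281011375 - 282475249 = -1463874 (Strassen uses MORE here due to padding overhead — for small or just-over-power-of-2 n, padding can outweigh the per-level savings)

Standard: 281011375 multiplications (655^3). Strassen: 282475249 multiplications (7^10, after padding to 1024x1024). Strassen reduces 8 recursive multiplications to 7 at each level.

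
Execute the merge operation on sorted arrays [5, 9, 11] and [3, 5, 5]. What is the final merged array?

Merging process:

Compare 5 vs 3: take 3 from right. Merged: [3]
Compare 5 vs 5: take 5 from left. Merged: [3, 5]
Compare 9 vs 5: take 5 from right. Merged: [3, 5, 5]
Compare 9 vs 5: take 5 from right. Merged: [3, 5, 5, 5]
Append remaining from left: [9, 11]. Merged: [3, 5, 5, 5, 9, 11]

Final merged array: [3, 5, 5, 5, 9, 11]
Total comparisons: 4

The merged array is [3, 5, 5, 5, 9, 11], requiring 4 comparisons. The merge step runs in O(n) time where n is the total number of elements.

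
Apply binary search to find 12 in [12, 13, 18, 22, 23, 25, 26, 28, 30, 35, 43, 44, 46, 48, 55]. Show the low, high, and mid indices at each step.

Binary search for 12 in [12, 13, 18, 22, 23, 25, 26, 28, 30, 35, 43, 44, 46, 48, 55]:

lo=0, hi=14, mid=7, arr[mid]=28 -> 28 > 12, search left half
lo=0, hi=6, mid=3, arr[mid]=22 -> 22 > 12, search left half
lo=0, hi=2, mid=1, arr[mid]=13 -> 13 > 12, search left half
lo=0, hi=0, mid=0, arr[mid]=12 -> Found target at index 0!

Binary search finds 12 at index 0 after 4 comparisons. The search repeatedly halves the search space by comparing with the middle element.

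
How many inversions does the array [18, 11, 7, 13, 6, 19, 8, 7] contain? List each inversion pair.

Finding inversions in [18, 11, 7, 13, 6, 19, 8, 7]:

(0, 1): arr[0]=18 > arr[1]=11
(0, 2): arr[0]=18 > arr[2]=7
(0, 3): arr[0]=18 > arr[3]=13
(0, 4): arr[0]=18 > arr[4]=6
(0, 6): arr[0]=18 > arr[6]=8
(0, 7): arr[0]=18 > arr[7]=7
(1, 2): arr[1]=11 > arr[2]=7
(1, 4): arr[1]=11 > arr[4]=6
(1, 6): arr[1]=11 > arr[6]=8
(1, 7): arr[1]=11 > arr[7]=7
(2, 4): arr[2]=7 > arr[4]=6
(3, 4): arr[3]=13 > arr[4]=6
(3, 6): arr[3]=13 > arr[6]=8
(3, 7): arr[3]=13 > arr[7]=7
(5, 6): arr[5]=19 > arr[6]=8
(5, 7): arr[5]=19 > arr[7]=7
(6, 7): arr[6]=8 > arr[7]=7

Total inversions: 17

The array has 17 inversion(s): (0,1), (0,2), (0,3), (0,4), (0,6), (0,7), (1,2), (1,4), (1,6), (1,7), (2,4), (3,4), (3,6), (3,7), (5,6), (5,7), (6,7). Each pair (i,j) satisfies i < j and arr[i] > arr[j].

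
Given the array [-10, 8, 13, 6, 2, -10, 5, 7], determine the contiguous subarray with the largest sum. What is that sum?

Using Kadane's algorithm on [-10, 8, 13, 6, 2, -10, 5, 7]:

Scanning through the array:
Position 1 (value 8): max_ending_here = 8, max_so_far = 8
Position 2 (value 13): max_ending_here = 21, max_so_far = 21
Position 3 (value 6): max_ending_here = 27, max_so_far = 27
Position 4 (value 2): max_ending_here = 29, max_so_far = 29
Position 5 (value -10): max_ending_here = 19, max_so_far = 29
Position 6 (value 5): max_ending_here = 24, max_so_far = 29
Position 7 (value 7): max_ending_here = 31, max_so_far = 31

Maximum subarray: [8, 13, 6, 2, -10, 5, 7]
Maximum sum: 31

The maximum subarray is [8, 13, 6, 2, -10, 5, 7] with sum 31. This subarray runs from index 1 to index 7.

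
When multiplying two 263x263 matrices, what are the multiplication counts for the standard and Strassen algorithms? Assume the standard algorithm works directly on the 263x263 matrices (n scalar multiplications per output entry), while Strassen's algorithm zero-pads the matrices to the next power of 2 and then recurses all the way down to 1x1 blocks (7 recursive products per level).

Matrix multiplication for 263x263 matrices:

Strassen's algorithm requires power-of-2 dimensions. Pad 263x263 to 512x512 (next power of 2).

Standard algorithm: 263^3 = 18191447 multiplications
Strassen's algorithm: 7^(log2(512)) = 7^9 = 40353607 multiplications
Difference: 18191447 - 40353607 = -22162160 (Strassen uses MORE here due to padding overhead — for small or just-over-power-of-2 n, padding can outweigh the per-level savings)

Standard: 18191447 multiplications (263^3). Strassen: 40353607 multiplications (7^9, after padding to 512x512). Strassen reduces 8 recursive multiplications to 7 at each level.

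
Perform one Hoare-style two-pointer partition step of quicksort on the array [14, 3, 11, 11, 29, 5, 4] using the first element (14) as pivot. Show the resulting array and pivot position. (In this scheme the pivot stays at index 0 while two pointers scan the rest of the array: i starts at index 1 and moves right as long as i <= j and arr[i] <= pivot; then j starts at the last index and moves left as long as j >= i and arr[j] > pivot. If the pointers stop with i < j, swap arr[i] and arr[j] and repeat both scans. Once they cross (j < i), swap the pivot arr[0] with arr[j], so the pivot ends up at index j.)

Hoare-style two-pointer partition with pivot = 14:

Initial array: [14, 3, 11, 11, 29, 5, 4]

Pointers start at i = 1, j = 6.
i stops at index 4 (arr[4]=29 > 14), j stops at index 6 (arr[6]=4 <= 14): swap arr[4] and arr[6], array becomes [14, 3, 11, 11, 4, 5, 29]
i ends at 6, j ends at 5: the pointers have crossed (j < i), so scanning stops.

Swap pivot arr[0] with arr[5] to place pivot at position 5: [5, 3, 11, 11, 4, 14, 29]
Pivot position: 5

After partitioning with pivot 14, the array becomes [5, 3, 11, 11, 4, 14, 29]. The pivot is placed at index 5. All elements to the left of the pivot are <= 14, and all elements to the right are > 14.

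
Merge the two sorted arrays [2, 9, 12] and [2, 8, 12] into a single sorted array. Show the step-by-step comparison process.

Merging process:

Compare 2 vs 2: take 2 from left. Merged: [2]
Compare 9 vs 2: take 2 from right. Merged: [2, 2]
Compare 9 vs 8: take 8 from right. Merged: [2, 2, 8]
Compare 9 vs 12: take 9 from left. Merged: [2, 2, 8, 9]
Compare 12 vs 12: take 12 from left. Merged: [2, 2, 8, 9, 12]
Append remaining from right: [12]. Merged: [2, 2, 8, 9, 12, 12]

Final merged array: [2, 2, 8, 9, 12, 12]
Total comparisons: 5

The merged array is [2, 2, 8, 9, 12, 12], requiring 5 comparisons. The merge step runs in O(n) time where n is the total number of elements.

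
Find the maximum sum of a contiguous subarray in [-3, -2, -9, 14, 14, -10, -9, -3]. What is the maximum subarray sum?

Using Kadane's algorithm on [-3, -2, -9, 14, 14, -10, -9, -3]:

Scanning through the array:
Position 1 (value -2): max_ending_here = -2, max_so_far = -2
Position 2 (value -9): max_ending_here = -9, max_so_far = -2
Position 3 (value 14): max_ending_here = 14, max_so_far = 14
Position 4 (value 14): max_ending_here = 28, max_so_far = 28
Position 5 (value -10): max_ending_here = 18, max_so_far = 28
Position 6 (value -9): max_ending_here = 9, max_so_far = 28
Position 7 (value -3): max_ending_here = 6, max_so_far = 28

Maximum subarray: [14, 14]
Maximum sum: 28

The maximum subarray is [14, 14] with sum 28. This subarray runs from index 3 to index 4.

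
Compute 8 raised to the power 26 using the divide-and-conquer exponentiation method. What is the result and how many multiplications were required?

Computing 8^26 by squaring (build up from 8^1; each line after the first costs one multiplication):

8^1 = 8
8^2 = (8^1)^2 = 8^2 = 64
8^3 = 8 * 8^2 = 8 * 64 = 512
8^6 = (8^3)^2 = 512^2 = 262144
8^12 = (8^6)^2 = 262144^2 = 68719476736
8^13 = 8 * 8^12 = 8 * 68719476736 = 549755813888
8^26 = (8^13)^2 = 549755813888^2 = 302231454903657293676544

Result: 302231454903657293676544
Multiplications needed: 6 (6 lines after 8^1)

8^26 = 302231454903657293676544. Using exponentiation by squaring, this requires 6 multiplications. The key idea: if the exponent is even, square the half-power; if odd, multiply by the base once.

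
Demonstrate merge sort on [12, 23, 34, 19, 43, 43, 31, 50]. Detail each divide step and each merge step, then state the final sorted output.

Merge sort trace:

Split: [12, 23, 34, 19, 43, 43, 31, 50] -> [12, 23, 34, 19] and [43, 43, 31, 50]
  Split: [12, 23, 34, 19] -> [12, 23] and [34, 19]
    Split: [12, 23] -> [12] and [23]
    Merge: [12] + [23] -> [12, 23]
    Split: [34, 19] -> [34] and [19]
    Merge: [34] + [19] -> [19, 34]
  Merge: [12, 23] + [19, 34] -> [12, 19, 23, 34]
  Split: [43, 43, 31, 50] -> [43, 43] and [31, 50]
    Split: [43, 43] -> [43] and [43]
    Merge: [43] + [43] -> [43, 43]
    Split: [31, 50] -> [31] and [50]
    Merge: [31] + [50] -> [31, 50]
  Merge: [43, 43] + [31, 50] -> [31, 43, 43, 50]
Merge: [12, 19, 23, 34] + [31, 43, 43, 50] -> [12, 19, 23, 31, 34, 43, 43, 50]

Final sorted array: [12, 19, 23, 31, 34, 43, 43, 50]

The merge sort proceeds by recursively splitting the array and merging sorted halves.
After all merges, the sorted array is [12, 19, 23, 31, 34, 43, 43, 50].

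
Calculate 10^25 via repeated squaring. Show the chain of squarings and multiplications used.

Computing 10^25 by squaring (build up from 10^1; each line after the first costs one multiplication):

10^1 = 10
10^2 = (10^1)^2 = 10^2 = 100
10^3 = 10 * 10^2 = 10 * 100 = 1000
10^6 = (10^3)^2 = 1000^2 = 1000000
10^12 = (10^6)^2 = 1000000^2 = 1000000000000
10^24 = (10^12)^2 = 1000000000000^2 = 1000000000000000000000000
10^25 = 10 * 10^24 = 10 * 1000000000000000000000000 = 10000000000000000000000000

Result: 10000000000000000000000000
Multiplications needed: 6 (6 lines after 10^1)

10^25 = 10000000000000000000000000. Using exponentiation by squaring, this requires 6 multiplications. The key idea: if the exponent is even, square the half-power; if odd, multiply by the base once.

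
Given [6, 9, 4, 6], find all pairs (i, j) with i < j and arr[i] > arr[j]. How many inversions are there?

Finding inversions in [6, 9, 4, 6]:

(0, 2): arr[0]=6 > arr[2]=4
(1, 2): arr[1]=9 > arr[2]=4
(1, 3): arr[1]=9 > arr[3]=6

Total inversions: 3

The array has 3 inversion(s): (0,2), (1,2), (1,3). Each pair (i,j) satisfies i < j and arr[i] > arr[j].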